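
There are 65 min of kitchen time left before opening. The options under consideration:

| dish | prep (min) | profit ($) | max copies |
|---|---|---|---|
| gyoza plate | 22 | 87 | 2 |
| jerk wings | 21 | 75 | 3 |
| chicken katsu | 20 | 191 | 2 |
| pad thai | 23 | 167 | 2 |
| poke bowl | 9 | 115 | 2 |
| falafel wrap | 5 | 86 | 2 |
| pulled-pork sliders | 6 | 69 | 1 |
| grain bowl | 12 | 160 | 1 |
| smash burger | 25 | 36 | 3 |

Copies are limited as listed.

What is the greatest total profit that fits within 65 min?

753

The ratio heuristic lands on 2×poke bowl + 2×falafel wrap + pulled-pork sliders + grain bowl (631) but leaves 19 min idle.
Replace pulled-pork sliders with chicken katsu: the trade gains 122 net, giving 753 at 60 min.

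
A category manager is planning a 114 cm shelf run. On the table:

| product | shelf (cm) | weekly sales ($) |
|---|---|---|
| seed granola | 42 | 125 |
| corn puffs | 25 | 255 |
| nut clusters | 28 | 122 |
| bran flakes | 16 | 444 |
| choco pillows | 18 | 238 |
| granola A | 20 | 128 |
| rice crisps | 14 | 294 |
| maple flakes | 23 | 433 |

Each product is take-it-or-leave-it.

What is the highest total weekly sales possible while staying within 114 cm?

Taking corn puffs + bran flakes + choco pillows + rice crisps + maple flakes: 96 cm used, 1664 in weekly sales.
Nothing else within 114 cm beats 1664.

1664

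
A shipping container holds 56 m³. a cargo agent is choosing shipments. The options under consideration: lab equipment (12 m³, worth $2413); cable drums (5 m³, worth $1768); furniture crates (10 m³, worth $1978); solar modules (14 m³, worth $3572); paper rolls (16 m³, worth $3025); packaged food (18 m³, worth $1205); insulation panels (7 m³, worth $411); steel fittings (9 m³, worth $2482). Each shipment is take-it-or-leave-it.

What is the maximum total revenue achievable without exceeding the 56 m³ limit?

13260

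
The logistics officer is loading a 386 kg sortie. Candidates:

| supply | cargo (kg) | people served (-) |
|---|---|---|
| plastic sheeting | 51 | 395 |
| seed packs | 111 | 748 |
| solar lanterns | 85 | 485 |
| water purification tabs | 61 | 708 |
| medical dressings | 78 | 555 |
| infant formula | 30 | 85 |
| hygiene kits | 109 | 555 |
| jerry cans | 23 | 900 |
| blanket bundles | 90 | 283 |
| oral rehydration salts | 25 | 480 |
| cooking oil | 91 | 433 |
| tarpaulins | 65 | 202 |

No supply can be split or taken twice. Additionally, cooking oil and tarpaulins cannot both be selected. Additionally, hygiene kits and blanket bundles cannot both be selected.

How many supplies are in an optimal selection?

6

Best achievable people served is 3876.
For example seed packs + solar lanterns + water purification tabs + medical dressings + jerry cans + oral rehydration salts achieves it, using 383 kg.
Every optimal selection uses 6 supplies.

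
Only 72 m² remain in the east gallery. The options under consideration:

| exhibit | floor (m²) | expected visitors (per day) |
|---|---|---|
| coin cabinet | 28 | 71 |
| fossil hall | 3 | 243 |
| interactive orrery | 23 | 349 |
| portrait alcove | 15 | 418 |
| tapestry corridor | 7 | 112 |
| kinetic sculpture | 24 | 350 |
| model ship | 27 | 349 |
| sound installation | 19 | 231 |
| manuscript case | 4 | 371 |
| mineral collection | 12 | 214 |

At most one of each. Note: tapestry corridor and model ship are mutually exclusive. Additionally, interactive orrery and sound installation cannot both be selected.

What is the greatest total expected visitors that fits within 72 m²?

1731

Density check — manuscript case 92.75, fossil hall 81.00, portrait alcove 27.87, mineral collection 17.83 are the best per m².
Greedy by ratio would take fossil hall + interactive orrery + portrait alcove + tapestry corridor + manuscript case + mineral collection: 64 m² used, total 1707.
The 19 m² tied up in tapestry corridor and mineral collection is better spent on kinetic sculpture — total rises to 1731 (69 m²).
The closest alternative, fossil hall + interactive orrery + portrait alcove + model ship + manuscript case, reaches only 1730.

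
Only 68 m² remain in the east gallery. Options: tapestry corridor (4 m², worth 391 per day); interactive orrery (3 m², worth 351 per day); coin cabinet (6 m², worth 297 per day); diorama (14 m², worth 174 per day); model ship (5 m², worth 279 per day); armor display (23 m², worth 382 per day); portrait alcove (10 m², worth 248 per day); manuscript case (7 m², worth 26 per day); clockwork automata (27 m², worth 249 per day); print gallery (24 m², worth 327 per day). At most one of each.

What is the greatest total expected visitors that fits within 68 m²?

Ranking by ratio (expected visitors/m²): interactive orrery 117.00, tapestry corridor 97.75, model ship 55.80.
The ratio ordering already packs tightly: tapestry corridor + interactive orrery + coin cabinet + diorama + model ship + armor display + portrait alcove, 65 m², 2122.

2122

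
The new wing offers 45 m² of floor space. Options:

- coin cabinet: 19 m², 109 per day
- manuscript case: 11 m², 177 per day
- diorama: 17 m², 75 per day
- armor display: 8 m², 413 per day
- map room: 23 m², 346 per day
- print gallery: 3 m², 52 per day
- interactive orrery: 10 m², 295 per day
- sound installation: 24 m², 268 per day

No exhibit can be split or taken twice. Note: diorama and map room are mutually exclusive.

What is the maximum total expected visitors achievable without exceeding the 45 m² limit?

A density-first pass picks manuscript case + armor display + print gallery + interactive orrery — 937 at 32 m².
The 11 m² tied up in manuscript case is better spent on map room — total rises to 1106 (44 m²).
Nothing else feasible within 45 m² beats 1106.

1106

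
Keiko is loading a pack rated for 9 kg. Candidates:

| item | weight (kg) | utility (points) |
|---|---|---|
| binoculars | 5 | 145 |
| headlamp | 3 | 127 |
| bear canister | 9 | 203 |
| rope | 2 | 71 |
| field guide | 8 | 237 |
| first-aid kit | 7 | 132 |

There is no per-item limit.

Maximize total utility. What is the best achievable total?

Taking 3×headlamp: 9 kg used, 381 in utility.

381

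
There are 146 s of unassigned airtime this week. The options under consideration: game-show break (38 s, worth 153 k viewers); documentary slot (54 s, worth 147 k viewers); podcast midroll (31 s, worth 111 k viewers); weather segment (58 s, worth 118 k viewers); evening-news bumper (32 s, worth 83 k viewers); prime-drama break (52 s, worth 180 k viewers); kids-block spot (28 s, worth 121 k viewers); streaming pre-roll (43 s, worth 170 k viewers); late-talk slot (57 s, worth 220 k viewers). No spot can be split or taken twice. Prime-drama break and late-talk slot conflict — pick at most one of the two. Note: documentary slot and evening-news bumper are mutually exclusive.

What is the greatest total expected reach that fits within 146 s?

555

The ratio ordering already packs tightly: game-show break + podcast midroll + kids-block spot + streaming pre-roll, 140 s, 555.
The closest alternative, game-show break + streaming pre-roll + late-talk slot, reaches only 543.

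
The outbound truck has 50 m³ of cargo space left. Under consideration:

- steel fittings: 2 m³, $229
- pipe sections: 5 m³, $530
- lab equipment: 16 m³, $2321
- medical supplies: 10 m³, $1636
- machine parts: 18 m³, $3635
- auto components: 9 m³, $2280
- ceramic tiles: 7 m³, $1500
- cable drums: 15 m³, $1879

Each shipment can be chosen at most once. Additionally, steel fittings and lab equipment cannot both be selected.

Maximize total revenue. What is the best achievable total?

Ranking by ratio (revenue/m³): auto components 253.33, ceramic tiles 214.29, machine parts 201.94.
A density-first pass picks steel fittings + medical supplies + machine parts + auto components + ceramic tiles — 9280 at 46 m³.
Replace steel fittings and medical supplies with lab equipment: the trade gains 456 net, giving 9736 at 50 m³.

9736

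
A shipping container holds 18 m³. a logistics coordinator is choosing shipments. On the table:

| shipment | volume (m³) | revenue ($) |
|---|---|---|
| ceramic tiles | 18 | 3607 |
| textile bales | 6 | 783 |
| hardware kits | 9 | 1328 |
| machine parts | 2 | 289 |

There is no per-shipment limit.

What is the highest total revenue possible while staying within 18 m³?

3607

Best packing: ceramic tiles — 18 m³, 3607 total.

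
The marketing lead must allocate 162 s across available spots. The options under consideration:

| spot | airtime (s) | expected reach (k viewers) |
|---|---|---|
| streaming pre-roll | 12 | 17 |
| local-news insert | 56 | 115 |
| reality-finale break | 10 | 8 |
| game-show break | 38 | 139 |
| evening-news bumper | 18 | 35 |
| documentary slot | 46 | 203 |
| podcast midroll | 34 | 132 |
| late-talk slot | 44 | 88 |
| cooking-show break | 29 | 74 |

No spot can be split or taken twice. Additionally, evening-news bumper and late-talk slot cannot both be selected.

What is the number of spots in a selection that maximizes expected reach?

5

Best achievable expected reach is 565.
For example streaming pre-roll + game-show break + documentary slot + podcast midroll + cooking-show break achieves it, using 159 s.
Any selection reaching 565 contains exactly 5 spots.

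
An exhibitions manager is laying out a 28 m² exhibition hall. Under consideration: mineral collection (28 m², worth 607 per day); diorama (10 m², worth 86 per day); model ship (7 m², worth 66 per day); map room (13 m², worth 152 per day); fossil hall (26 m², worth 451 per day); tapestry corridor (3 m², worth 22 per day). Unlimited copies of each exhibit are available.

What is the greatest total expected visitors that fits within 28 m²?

607

Taking mineral collection: 28 m² used, 607 in expected visitors.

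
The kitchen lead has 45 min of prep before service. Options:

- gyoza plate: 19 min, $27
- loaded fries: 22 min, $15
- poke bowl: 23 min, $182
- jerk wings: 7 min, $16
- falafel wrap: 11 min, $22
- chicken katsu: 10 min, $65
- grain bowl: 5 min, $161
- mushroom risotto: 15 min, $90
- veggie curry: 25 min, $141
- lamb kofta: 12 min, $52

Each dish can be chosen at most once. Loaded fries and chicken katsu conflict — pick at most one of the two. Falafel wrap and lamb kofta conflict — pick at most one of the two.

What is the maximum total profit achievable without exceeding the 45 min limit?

433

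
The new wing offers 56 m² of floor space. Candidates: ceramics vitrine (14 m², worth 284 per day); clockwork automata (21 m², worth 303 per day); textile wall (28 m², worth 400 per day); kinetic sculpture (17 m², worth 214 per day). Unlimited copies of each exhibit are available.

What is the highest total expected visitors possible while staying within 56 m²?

1136

Best packing: 4×ceramics vitrine — 56 m², 1136 total.
Nothing else within 56 m² beats 1136.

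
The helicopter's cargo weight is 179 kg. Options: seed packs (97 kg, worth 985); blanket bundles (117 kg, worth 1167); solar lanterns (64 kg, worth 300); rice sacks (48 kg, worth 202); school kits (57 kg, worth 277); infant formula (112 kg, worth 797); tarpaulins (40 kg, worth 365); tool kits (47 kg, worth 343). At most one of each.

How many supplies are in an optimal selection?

Optimal total is 1532.
One optimal bundle: blanket bundles + tarpaulins (157 kg).
All optima have 2 supplies.

2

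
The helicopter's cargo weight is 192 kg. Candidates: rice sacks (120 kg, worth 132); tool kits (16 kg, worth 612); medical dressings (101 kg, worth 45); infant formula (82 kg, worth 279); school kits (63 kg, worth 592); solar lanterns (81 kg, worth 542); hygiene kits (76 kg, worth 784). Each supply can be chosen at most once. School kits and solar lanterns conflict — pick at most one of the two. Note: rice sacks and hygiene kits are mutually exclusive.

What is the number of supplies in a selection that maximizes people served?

Optimal total is 1988.
tool kits + school kits + hygiene kits hits 1988 at 155 kg.
All optima have 3 supplies.

3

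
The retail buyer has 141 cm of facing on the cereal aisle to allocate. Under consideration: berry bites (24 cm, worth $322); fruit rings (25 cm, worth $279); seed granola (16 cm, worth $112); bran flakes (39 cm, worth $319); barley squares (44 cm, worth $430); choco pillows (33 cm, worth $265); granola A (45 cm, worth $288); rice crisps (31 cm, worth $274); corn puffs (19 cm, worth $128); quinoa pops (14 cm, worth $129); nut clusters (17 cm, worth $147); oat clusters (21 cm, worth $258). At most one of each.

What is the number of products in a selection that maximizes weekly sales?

6

Best achievable weekly sales is 1454.
berry bites + fruit rings + bran flakes + quinoa pops + nut clusters + oat clusters hits 1454 at 140 cm.
Every optimal selection uses 6 products.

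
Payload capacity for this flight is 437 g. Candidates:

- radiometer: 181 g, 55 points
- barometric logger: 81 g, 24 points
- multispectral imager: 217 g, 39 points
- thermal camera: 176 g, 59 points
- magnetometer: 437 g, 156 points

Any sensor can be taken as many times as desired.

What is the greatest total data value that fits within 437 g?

Taking magnetometer: 437 g used, 156 in data value.
No other feasible combination exceeds 156.

156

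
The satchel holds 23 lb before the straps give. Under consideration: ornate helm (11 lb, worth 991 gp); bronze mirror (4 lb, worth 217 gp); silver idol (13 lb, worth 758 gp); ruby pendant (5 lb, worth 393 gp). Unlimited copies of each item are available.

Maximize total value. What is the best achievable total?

1982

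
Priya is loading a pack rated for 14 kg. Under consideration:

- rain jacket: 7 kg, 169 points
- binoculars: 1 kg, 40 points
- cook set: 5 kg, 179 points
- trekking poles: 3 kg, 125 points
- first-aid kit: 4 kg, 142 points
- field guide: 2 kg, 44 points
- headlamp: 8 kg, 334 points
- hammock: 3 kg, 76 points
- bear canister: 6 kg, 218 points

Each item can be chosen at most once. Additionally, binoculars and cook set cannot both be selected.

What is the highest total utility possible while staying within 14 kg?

Ranking by ratio (utility/kg): headlamp 41.75, trekking poles 41.67, binoculars 40.00.
Taking the top-ratio items first gives binoculars + trekking poles + field guide + headlamp for 543 (14 kg).
Dropping binoculars and trekking poles and field guide frees 6 kg; slotting in bear canister (6 kg) lifts the total to 552 at 14 kg.
Next best is binoculars + trekking poles + field guide + headlamp at 543 (14 kg) — short by 9.

552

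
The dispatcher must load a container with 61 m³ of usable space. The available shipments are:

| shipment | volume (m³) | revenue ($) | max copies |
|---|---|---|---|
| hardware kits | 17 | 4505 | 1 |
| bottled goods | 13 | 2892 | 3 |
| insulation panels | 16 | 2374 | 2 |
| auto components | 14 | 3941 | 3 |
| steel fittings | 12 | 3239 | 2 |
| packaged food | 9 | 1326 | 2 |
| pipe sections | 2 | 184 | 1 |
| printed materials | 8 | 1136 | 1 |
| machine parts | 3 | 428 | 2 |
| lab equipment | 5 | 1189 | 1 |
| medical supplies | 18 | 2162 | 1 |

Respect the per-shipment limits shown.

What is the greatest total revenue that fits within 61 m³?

Ranking by ratio (revenue/m³): auto components 281.50, steel fittings 269.92, hardware kits 265.00.
Greedy by ratio would take 3×auto components + steel fittings + pipe sections + lab equipment: 61 m³ used, total 16435.
Dropping steel fittings and lab equipment frees 17 m³; slotting in hardware kits (17 m³) lifts the total to 16512 at 61 m³.
That's the maximum — no swap from here does better than 16512.

16512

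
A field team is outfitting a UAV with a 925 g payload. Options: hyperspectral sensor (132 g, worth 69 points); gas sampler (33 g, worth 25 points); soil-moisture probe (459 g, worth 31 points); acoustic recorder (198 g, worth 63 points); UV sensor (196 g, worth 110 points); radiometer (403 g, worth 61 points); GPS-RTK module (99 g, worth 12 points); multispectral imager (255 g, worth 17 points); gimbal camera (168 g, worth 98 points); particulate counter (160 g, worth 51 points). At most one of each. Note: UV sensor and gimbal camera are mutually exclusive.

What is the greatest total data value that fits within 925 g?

330

Taking hyperspectral sensor + gas sampler + acoustic recorder + UV sensor + GPS-RTK module + particulate counter: 818 g used, 330 in data value.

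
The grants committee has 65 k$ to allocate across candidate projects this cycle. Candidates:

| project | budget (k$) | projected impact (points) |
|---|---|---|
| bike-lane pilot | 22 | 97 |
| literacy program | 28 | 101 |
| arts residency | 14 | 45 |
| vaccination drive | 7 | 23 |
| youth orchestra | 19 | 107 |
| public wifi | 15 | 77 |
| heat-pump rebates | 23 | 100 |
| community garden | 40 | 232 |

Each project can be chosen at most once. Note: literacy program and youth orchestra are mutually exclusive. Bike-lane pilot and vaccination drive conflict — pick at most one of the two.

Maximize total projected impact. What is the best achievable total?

Taking youth orchestra + community garden: 59 k$ used, 339 in projected impact.

339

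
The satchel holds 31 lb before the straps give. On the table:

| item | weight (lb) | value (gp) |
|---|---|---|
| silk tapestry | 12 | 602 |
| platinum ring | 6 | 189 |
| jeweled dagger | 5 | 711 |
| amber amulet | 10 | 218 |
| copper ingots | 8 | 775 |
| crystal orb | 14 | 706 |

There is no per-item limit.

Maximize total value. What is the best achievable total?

Density check — jeweled dagger 142.20, copper ingots 96.88, crystal orb 50.43, silk tapestry 50.17 are the best per lb.
6×jeweled dagger uses 30 of the 31 lb and totals 4266.
Nothing else within 31 lb beats 4266.

4266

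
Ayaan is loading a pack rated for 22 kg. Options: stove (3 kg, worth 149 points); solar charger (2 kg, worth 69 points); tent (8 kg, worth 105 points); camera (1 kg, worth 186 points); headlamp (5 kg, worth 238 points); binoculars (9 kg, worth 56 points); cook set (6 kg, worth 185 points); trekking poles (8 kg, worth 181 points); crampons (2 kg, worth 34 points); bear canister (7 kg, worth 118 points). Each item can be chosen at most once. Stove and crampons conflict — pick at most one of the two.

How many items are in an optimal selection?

5

Optimal total is 876.
stove + camera + headlamp + cook set + bear canister hits 876 at 22 kg.
Any selection reaching 876 contains exactly 5 items.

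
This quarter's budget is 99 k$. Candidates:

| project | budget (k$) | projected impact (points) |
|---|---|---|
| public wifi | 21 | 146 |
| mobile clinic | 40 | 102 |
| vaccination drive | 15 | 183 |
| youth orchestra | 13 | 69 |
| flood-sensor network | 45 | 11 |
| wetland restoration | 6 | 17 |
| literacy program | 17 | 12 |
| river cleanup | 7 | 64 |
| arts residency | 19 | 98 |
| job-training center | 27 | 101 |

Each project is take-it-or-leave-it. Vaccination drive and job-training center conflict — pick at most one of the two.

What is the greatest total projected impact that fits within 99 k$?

589

Density check — vaccination drive 12.20, river cleanup 9.14, public wifi 6.95, youth orchestra 5.31 are the best per k$.
Taking public wifi + vaccination drive + youth orchestra + wetland restoration + literacy program + river cleanup + arts residency: 98 k$ used, 589 in projected impact.
Nothing else feasible within 99 k$ beats 589.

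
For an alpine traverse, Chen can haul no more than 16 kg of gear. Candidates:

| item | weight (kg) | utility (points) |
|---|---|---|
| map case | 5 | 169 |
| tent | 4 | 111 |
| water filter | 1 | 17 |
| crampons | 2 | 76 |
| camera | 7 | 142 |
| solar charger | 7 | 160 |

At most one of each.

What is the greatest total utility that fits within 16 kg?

440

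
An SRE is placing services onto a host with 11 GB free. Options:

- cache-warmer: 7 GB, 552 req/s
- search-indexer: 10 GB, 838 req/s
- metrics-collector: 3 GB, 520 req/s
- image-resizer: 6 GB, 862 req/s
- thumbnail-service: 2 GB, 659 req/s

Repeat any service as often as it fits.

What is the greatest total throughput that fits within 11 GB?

3295

5×thumbnail-service uses 10 of the 11 GB and totals 3295.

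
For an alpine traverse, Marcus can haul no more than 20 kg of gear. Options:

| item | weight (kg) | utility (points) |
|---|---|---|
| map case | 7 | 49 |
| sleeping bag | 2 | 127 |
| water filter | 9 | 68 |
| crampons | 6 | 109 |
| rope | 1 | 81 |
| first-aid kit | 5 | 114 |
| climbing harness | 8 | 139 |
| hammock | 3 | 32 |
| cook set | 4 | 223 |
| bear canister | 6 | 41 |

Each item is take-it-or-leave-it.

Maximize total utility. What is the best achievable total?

684

Ranking by ratio (utility/kg): rope 81.00, sleeping bag 63.50, cook set 55.75, first-aid kit 22.80.
Taking the top-ratio items first gives sleeping bag + crampons + rope + first-aid kit + cook set for 654 (18 kg).
Dropping crampons frees 6 kg; slotting in climbing harness (8 kg) lifts the total to 684 at 20 kg.
Runner-up sleeping bag + crampons + rope + first-aid kit + cook set tops out at 654.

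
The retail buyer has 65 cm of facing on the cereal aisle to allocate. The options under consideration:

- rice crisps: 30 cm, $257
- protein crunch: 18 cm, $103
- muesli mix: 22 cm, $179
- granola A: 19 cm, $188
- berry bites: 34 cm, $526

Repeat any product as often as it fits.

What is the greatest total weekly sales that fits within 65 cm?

Ranking by ratio (weekly sales/cm): berry bites 15.47, granola A 9.89, rice crisps 8.57, muesli mix 8.14.
The ratio heuristic lands on granola A + berry bites (714) but leaves 12 cm idle.
Replace granola A with rice crisps: the trade gains 69 net, giving 783 at 64 cm.
Nothing else within 65 cm beats 783.

783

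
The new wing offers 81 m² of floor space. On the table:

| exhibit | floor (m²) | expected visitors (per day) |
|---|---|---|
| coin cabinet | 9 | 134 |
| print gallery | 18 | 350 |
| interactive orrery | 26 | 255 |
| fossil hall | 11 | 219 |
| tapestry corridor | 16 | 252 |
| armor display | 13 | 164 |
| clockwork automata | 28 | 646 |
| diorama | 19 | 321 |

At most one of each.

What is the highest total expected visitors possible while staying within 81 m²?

1569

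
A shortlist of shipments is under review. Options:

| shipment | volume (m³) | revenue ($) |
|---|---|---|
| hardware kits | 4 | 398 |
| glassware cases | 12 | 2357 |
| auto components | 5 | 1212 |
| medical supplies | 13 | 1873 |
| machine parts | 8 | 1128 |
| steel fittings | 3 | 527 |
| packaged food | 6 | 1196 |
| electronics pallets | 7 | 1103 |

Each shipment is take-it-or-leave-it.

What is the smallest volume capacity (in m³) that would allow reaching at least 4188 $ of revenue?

23

Need the lightest bundle worth ≥ 4188.
glassware cases + auto components + packaged food: 4765 revenue at 23 m³.
Below 23 m³ the best achievable stays under 4188.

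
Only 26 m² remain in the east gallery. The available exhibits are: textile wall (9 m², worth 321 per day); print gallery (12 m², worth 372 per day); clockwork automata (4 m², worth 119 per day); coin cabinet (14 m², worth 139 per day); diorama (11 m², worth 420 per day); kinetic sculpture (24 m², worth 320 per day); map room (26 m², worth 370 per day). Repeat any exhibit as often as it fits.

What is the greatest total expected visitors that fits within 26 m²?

959

Ranking by ratio (expected visitors/m²): diorama 38.18, textile wall 35.67, print gallery 31.00, clockwork automata 29.75.
Best packing: clockwork automata + 2×diorama — 26 m², 959 total.
No other feasible combination exceeds 959.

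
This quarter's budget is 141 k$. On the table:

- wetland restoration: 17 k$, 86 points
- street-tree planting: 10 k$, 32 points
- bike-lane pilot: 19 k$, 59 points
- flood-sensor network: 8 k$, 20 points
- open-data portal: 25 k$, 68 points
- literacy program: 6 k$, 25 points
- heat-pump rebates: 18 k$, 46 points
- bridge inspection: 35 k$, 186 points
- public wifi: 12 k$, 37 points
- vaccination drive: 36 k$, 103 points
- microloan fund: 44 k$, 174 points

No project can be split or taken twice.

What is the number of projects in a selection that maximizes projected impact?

7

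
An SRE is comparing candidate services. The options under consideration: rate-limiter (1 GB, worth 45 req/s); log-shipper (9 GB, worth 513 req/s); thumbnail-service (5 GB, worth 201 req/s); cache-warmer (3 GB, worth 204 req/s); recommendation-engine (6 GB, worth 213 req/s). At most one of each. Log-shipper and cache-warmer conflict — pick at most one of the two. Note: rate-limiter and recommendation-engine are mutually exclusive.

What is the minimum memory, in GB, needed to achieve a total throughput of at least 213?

4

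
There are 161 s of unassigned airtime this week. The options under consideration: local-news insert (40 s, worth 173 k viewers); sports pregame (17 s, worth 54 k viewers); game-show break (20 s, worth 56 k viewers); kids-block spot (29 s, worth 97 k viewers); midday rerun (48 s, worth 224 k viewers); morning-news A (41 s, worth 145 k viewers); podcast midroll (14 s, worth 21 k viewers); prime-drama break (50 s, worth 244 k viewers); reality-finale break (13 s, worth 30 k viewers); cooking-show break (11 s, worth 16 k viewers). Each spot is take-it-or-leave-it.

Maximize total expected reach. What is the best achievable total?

Density check — prime-drama break 4.88, midday rerun 4.67, local-news insert 4.33 are the best per s.
Filling by ratio: local-news insert + sports pregame + midday rerun + prime-drama break for 695, with 6 s left unused.
Dropping sports pregame frees 17 s; slotting in game-show break (20 s) lifts the total to 697 at 158 s.
Nothing else within 161 s beats 697.

697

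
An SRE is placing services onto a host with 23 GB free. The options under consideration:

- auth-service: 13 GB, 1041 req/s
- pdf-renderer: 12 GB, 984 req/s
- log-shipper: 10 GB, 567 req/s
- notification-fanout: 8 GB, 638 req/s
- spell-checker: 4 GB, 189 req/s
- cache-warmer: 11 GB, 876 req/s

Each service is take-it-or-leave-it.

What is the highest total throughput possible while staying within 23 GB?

1860

Ranking by ratio (throughput/GB): pdf-renderer 82.00, auth-service 80.08, notification-fanout 79.75.
Greedy by ratio would take pdf-renderer + notification-fanout: 20 GB used, total 1622.
The 8 GB tied up in notification-fanout is better spent on cache-warmer — total rises to 1860 (23 GB).
Next best is notification-fanout + spell-checker + cache-warmer at 1703 (23 GB) — short by 157.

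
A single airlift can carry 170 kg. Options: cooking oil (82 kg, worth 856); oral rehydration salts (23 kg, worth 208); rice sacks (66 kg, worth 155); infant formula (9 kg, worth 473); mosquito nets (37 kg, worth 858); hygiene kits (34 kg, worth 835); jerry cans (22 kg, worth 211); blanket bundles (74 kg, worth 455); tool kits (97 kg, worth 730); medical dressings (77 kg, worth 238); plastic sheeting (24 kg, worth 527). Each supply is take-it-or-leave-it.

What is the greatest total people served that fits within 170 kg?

3112

Oral rehydration salts + infant formula + mosquito nets + hygiene kits + jerry cans + plastic sheeting uses 149 of the 170 kg and totals 3112.
Next best is cooking oil + infant formula + mosquito nets + hygiene kits at 3022 (162 kg) — short by 90.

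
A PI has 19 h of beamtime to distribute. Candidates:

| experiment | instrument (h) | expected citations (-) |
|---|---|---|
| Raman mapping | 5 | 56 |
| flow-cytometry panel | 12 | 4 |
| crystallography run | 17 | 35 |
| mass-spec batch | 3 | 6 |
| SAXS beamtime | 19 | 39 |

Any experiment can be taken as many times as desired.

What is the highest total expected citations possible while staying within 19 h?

174

Taking 3×Raman mapping + mass-spec batch: 18 h used, 174 in expected citations.
The spare 1 h is too small for any remaining experiment, and no exchange beats 174.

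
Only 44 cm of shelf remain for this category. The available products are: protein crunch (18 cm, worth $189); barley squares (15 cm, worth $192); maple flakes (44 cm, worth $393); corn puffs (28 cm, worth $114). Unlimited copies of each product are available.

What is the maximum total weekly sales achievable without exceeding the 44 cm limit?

393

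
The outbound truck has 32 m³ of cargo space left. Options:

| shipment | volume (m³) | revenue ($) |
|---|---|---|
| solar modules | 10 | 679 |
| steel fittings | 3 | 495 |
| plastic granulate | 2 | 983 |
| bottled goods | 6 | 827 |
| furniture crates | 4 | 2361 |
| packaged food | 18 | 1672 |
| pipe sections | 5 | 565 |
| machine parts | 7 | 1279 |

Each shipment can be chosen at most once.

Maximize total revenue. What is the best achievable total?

Filling by ratio: steel fittings + plastic granulate + bottled goods + furniture crates + pipe sections + machine parts for 6510, with 5 m³ left unused.
Replace pipe sections with solar modules: the trade gains 114 net, giving 6624 at 32 m³.
No other feasible combination exceeds 6624.

6624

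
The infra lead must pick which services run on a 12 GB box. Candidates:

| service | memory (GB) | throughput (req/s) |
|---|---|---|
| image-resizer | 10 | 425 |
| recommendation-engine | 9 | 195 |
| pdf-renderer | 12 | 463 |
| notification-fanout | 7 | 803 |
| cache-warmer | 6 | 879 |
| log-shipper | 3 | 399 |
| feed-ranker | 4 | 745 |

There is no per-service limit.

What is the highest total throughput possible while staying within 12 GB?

2235

By throughput per GB: feed-ranker 186.25, cache-warmer 146.50, log-shipper 133.00, notification-fanout 114.71 lead.
3×feed-ranker uses 12 of the 12 GB and totals 2235.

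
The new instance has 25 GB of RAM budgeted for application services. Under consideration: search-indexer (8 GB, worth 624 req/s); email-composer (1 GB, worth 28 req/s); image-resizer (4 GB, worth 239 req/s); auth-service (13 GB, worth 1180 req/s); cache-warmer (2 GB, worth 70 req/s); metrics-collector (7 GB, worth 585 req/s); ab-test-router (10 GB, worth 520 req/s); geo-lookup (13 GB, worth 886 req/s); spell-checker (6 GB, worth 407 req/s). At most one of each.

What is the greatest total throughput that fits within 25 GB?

Taking the top-ratio services first gives email-composer + image-resizer + auth-service + metrics-collector for 2032 (25 GB).
Replace email-composer and metrics-collector with search-indexer: the trade gains 11 net, giving 2043 at 25 GB.

2043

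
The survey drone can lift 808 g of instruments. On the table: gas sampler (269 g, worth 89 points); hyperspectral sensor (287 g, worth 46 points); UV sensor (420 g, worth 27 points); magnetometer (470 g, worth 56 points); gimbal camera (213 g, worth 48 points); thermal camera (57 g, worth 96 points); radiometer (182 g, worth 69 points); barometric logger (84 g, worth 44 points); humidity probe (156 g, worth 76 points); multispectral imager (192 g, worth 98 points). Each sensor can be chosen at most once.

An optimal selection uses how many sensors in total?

The maximum data value within 808 g is 403.
One optimal bundle: gas sampler + thermal camera + barometric logger + humidity probe + multispectral imager (758 g).
Any selection reaching 403 contains exactly 5 sensors.

5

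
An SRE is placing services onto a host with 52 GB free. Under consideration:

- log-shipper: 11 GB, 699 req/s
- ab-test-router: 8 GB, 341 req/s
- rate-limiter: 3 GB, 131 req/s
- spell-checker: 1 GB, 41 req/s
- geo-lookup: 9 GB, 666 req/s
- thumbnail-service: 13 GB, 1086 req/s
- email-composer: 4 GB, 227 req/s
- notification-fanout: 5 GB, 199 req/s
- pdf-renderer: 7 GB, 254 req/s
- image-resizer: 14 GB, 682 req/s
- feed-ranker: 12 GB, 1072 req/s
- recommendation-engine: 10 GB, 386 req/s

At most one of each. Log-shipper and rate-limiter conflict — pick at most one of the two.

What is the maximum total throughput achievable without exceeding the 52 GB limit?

3791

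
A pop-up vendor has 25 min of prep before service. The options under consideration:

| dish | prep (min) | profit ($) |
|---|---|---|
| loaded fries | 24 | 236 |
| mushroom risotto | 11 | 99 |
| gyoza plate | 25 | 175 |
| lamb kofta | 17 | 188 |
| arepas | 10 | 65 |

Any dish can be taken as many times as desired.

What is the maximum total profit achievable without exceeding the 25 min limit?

Density check — lamb kofta 11.06, loaded fries 9.83, mushroom risotto 9.00 are the best per min.
Taking the top-ratio dishes first gives lamb kofta for 188 (17 min).
The 17 min tied up in lamb kofta is better spent on loaded fries — total rises to 236 (24 min).
That's the maximum — no swap from here does better than 236.

236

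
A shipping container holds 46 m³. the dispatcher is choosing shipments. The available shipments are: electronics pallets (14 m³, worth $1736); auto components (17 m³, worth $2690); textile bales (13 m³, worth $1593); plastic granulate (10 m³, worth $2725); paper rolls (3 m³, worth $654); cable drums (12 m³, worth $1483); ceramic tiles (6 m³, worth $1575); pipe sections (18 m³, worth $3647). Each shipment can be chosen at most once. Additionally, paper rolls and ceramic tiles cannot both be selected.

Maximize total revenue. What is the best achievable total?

Density check — plastic granulate 272.50, ceramic tiles 262.50, paper rolls 218.00, pipe sections 202.61 are the best per m³.
Taking plastic granulate + cable drums + ceramic tiles + pipe sections: 46 m³ used, 9430 in revenue.

9430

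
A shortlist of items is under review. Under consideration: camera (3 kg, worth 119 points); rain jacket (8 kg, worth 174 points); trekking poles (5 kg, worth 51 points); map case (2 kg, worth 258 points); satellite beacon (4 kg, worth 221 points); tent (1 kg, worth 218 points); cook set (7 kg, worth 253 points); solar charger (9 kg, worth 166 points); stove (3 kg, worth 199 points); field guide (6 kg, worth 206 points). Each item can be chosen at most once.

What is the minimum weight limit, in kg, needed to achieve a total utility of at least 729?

Look for the lowest-weight combination reaching 729.
camera + map case + tent + stove: 794 utility at 9 kg.
Any bundle with less than 9 kg falls short of 729.

9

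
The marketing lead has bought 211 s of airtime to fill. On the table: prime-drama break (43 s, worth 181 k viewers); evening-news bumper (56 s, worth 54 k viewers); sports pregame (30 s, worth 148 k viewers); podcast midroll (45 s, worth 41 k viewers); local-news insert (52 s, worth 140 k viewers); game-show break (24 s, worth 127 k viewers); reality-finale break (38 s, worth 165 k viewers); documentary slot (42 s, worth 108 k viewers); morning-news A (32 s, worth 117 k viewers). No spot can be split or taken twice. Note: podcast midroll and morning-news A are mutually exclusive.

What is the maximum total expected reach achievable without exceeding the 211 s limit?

Prime-drama break + sports pregame + game-show break + reality-finale break + documentary slot + morning-news A uses 209 of the 211 s and totals 846.

846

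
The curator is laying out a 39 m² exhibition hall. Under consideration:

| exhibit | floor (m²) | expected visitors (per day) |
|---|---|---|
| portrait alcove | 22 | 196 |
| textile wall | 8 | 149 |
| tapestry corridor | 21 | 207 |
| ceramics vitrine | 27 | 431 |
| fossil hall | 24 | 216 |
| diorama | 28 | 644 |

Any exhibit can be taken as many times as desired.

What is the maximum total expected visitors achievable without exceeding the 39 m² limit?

Best packing: textile wall + diorama — 36 m², 793 total.

793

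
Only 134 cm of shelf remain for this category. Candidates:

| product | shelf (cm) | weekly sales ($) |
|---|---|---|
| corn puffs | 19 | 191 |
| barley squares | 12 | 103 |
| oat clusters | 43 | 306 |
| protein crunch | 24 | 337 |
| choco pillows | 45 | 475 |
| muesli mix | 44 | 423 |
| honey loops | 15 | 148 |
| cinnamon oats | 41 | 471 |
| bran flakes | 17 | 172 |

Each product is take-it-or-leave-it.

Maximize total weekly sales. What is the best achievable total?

The ratio heuristic lands on protein crunch + choco pillows + cinnamon oats + bran flakes (1455) but leaves 7 cm idle.
Replace bran flakes with corn puffs: the trade gains 19 net, giving 1474 at 129 cm.
Every other selection either busts 134 cm or fails to beat 1474.

1474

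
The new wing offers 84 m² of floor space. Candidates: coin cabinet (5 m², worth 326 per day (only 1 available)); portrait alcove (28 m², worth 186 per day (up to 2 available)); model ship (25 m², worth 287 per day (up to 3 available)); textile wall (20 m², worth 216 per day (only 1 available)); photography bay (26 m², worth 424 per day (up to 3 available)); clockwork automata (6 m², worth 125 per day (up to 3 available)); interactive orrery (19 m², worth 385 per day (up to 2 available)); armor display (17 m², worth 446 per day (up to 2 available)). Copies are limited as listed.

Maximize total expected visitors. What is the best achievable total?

Taking the top-ratio exhibits first gives coin cabinet + 3×clockwork automata + interactive orrery + 2×armor display for 1978 (76 m²).
The 12 m² tied up in 2×clockwork automata is better spent on interactive orrery — total rises to 2113 (83 m²).
The spare 1 m² is too small for any remaining exhibit, and no exchange beats 2113.

2113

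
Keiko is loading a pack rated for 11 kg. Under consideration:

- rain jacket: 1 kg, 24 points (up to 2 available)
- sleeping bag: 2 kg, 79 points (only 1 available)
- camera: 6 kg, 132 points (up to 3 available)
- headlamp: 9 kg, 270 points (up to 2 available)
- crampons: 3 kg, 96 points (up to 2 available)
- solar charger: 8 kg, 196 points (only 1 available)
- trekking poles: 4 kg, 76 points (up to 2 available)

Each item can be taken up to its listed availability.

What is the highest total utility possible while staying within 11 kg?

A density-first pass picks 2×rain jacket + sleeping bag + 2×crampons — 319 at 10 kg.
Replace 2×rain jacket and 2×crampons with headlamp: the trade gains 30 net, giving 349 at 11 kg.
That's the maximum — no swap from here does better than 349.

349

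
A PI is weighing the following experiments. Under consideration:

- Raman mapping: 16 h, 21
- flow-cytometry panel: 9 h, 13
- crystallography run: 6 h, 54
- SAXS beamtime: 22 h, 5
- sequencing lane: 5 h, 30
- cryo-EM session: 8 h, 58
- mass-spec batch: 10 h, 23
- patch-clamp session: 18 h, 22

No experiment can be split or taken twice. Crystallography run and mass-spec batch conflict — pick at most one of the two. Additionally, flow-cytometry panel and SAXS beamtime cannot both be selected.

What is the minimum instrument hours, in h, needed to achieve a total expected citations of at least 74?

Minimise h subject to total expected citations ≥ 74.
crystallography run + sequencing lane reaches 84 using 11 h.
No combination under 11 h hits 74.

11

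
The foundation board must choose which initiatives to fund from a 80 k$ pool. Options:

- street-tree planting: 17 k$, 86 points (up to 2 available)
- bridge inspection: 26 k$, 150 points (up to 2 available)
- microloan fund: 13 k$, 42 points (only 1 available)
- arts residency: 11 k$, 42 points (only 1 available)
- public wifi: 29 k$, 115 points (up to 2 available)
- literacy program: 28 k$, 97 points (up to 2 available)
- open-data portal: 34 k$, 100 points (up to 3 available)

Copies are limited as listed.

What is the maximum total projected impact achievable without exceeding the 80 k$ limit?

Best packing: street-tree planting + 2×bridge inspection + arts residency — 80 k$, 428 total.
That's the maximum — no swap from here does better than 428.

428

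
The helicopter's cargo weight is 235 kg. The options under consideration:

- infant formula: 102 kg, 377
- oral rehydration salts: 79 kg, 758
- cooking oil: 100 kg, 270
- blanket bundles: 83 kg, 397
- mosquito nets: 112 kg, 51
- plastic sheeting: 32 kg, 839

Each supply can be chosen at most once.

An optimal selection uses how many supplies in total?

Best achievable people served is 1994.
For example oral rehydration salts + blanket bundles + plastic sheeting achieves it, using 194 kg.
Every optimal selection uses 3 supplies.

3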